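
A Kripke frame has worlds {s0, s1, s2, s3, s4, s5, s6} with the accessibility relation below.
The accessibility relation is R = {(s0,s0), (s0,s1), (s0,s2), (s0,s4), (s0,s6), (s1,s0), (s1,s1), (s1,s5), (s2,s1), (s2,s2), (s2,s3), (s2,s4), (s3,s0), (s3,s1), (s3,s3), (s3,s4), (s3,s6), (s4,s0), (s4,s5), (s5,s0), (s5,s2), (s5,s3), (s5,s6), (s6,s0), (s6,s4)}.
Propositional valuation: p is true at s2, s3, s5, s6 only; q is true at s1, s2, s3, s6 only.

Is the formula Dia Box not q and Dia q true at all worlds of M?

Let φ = Dia Box not q and Dia q. Evaluate φ at each world:
  s0 (successors {s0, s1, s2, s4, s6}): φ is true.
  s1 (successors {s0, s1, s5}): φ is false.
  s2 (successors {s1, s2, s3, s4}): φ is true.
  s3 (successors {s0, s1, s3, s4, s6}): φ is true.
  s4 (successors {s0, s5}): φ is false.
  s5 (successors {s0, s2, s3, s6}): φ is true.
  s6 (successors {s0, s4}): φ is false.
Detail at s1 (counterexample):
  At s1: Dia Box not q is false, Dia q is true, so Dia Box not q and Dia q is false.
    At s1: Dia Box not q requires Box not q at some successor in {s0, s1, s5}.
      At s0: Box not q is false.
      At s1: Box not q is false.
      At s5: Box not q is false.
    So Dia Box not q is false at s1.
    At s1: Dia q requires q at some successor in {s0, s1, s5}.
      q holds at s1, so Dia q is true at s1.

No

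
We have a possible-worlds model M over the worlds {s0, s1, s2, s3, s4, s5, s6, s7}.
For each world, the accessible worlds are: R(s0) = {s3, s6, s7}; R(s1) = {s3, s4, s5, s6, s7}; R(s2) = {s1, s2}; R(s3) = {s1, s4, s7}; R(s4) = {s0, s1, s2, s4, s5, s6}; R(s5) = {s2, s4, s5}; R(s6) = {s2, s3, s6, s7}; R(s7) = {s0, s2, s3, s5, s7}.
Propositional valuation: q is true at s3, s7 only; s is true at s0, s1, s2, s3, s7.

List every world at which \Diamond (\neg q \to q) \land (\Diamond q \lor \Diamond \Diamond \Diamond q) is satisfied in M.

Recall that \Diamond ψ holds at a world iff ψ holds at some accessible world.
Let φ = \Diamond (\neg q \to q) \land (\Diamond q \lor \Diamond \Diamond \Diamond q). Evaluate φ at each world:
  s0 (successors {s3, s6, s7}): φ is true.
  s1 (successors {s3, s4, s5, s6, s7}): φ is true.
  s2 (successors {s1, s2}): φ is false.
  s3 (successors {s1, s4, s7}): φ is true.
  s4 (successors {s0, s1, s2, s4, s5, s6}): φ is false.
  s5 (successors {s2, s4, s5}): φ is false.
  s6 (successors {s2, s3, s6, s7}): φ is true.
  s7 (successors {s0, s2, s3, s5, s7}): φ is true.
For instance, at s5:
  At s5: \Diamond (\neg q \to q) is false, \Diamond q \lor \Diamond \Diamond \Diamond q is true, so \Diamond (\neg q \to q) \land (\Diamond q \lor \Diamond \Diamond \Diamond q) is false.
    At s5: \Diamond (\neg q \to q) requires \neg q \to q at some successor in {s2, s4, s5}.
      At s2: \neg q \to q is false.
      At s4: \neg q \to q is false.
      At s5: \neg q \to q is false.
    So \Diamond (\neg q \to q) is false at s5.
    At s5: \Diamond q is false, \Diamond \Diamond \Diamond q is true, so \Diamond q \lor \Diamond \Diamond \Diamond q is true.
      At s5: \Diamond q requires q at some successor in {s2, s4, s5}.
        At s2: q is false.
        At s4: q is false.
        At s5: q is false.
      So \Diamond q is false at s5.
      At s5: \Diamond \Diamond \Diamond q requires \Diamond \Diamond q at some successor in {s2, s4, s5}.
        \Diamond \Diamond q holds at s2, so \Diamond \Diamond \Diamond q is true at s5.
Satisfying worlds: {s0, s1, s3, s6, s7}

s0, s1, s3, s6, s7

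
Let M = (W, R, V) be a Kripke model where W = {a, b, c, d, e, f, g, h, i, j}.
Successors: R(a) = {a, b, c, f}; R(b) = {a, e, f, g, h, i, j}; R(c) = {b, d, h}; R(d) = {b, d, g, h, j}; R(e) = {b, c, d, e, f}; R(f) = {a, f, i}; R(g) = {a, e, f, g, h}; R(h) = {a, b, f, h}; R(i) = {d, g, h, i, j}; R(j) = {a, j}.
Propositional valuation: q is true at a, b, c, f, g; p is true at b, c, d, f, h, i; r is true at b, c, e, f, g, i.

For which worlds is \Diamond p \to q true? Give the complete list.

Recall that \Diamond ψ holds at a world iff ψ holds at some accessible world.
Let φ = \Diamond p \to q. Evaluate φ at each world:
  a (successors {a, b, c, f}): φ is true.
  b (successors {a, e, f, g, h, i, j}): φ is true.
  c (successors {b, d, h}): φ is true.
  d (successors {b, d, g, h, j}): φ is false.
  e (successors {b, c, d, e, f}): φ is false.
  f (successors {a, f, i}): φ is true.
  g (successors {a, e, f, g, h}): φ is true.
  h (successors {a, b, f, h}): φ is false.
  i (successors {d, g, h, i, j}): φ is false.
  j (successors {a, j}): φ is true.
For instance, at e:
  At e: \Diamond p is true, q is false, so \Diamond p \to q is false.
    At e: \Diamond p requires p at some successor in {b, c, d, e, f}.
      p holds at b, so \Diamond p is true at e.
Satisfying worlds: {a, b, c, f, g, j}

a, b, c, f, g, j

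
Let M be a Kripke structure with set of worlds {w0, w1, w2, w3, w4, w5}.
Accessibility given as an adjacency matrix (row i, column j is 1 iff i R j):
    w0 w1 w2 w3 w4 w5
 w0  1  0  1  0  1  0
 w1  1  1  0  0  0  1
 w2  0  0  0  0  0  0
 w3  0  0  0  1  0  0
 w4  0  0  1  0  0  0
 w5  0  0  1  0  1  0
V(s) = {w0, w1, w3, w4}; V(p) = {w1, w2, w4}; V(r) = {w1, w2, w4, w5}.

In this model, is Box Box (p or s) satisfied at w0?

Yes

Recall that Box ψ holds at a world iff ψ holds at every accessible world, and Dia ψ holds iff ψ holds at some accessible world.
At w0: Box Box (p or s) requires Box (p or s) at every successor {w0, w2, w4}.
    At w0: Box (p or s) requires p or s at every successor {w0, w2, w4}.
      At w0: p or s is true.
      At w2: p or s is true.
      At w4: p or s is true.
    So Box (p or s) is true at w0.
    At w2: no accessible worlds, so Box (p or s) holds vacuously.
    At w4: Box (p or s) requires p or s at every successor {w2}.
      At w2: p or s is true.
    So Box (p or s) is true at w4.
So Box Box (p or s) is true at w0.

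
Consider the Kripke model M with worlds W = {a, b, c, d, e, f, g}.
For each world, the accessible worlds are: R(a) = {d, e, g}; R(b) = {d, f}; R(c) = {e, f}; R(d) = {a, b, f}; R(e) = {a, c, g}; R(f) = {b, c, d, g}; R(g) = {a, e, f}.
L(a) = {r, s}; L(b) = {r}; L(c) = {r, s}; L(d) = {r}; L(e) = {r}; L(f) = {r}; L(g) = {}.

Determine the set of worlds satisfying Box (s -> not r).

Let φ = Box (s -> not r). Evaluate φ at each world:
  a (successors {d, e, g}): φ is true.
  b (successors {d, f}): φ is true.
  c (successors {e, f}): φ is true.
  d (successors {a, b, f}): φ is false.
  e (successors {a, c, g}): φ is false.
  f (successors {b, c, d, g}): φ is false.
  g (successors {a, e, f}): φ is false.
For instance, at a:
  At a: Box (s -> not r) requires s -> not r at every successor {d, e, g}.
    At d: s -> not r is true.
    At e: s -> not r is true.
    At g: s -> not r is true.
  So Box (s -> not r) is true at a.
Satisfying worlds: {a, b, c}

a, b, c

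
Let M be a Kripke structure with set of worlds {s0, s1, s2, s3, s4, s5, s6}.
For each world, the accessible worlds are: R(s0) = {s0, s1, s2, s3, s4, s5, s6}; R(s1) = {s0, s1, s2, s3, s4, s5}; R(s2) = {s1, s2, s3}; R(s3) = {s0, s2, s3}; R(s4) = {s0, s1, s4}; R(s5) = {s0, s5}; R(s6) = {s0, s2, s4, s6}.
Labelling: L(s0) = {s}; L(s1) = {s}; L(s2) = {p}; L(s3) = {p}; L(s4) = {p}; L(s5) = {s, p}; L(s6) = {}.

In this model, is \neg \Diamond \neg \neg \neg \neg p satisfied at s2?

Recall that \Diamond ψ holds at a world iff ψ holds at some accessible world.
At s2: \Diamond \neg \neg \neg \neg p is true, so \neg \Diamond \neg \neg \neg \neg p is false.
  At s2: \Diamond \neg \neg \neg \neg p requires \neg \neg \neg \neg p at some successor in {s1, s2, s3}.
    \neg \neg \neg \neg p holds at s2, so \Diamond \neg \neg \neg \neg p is true at s2.

No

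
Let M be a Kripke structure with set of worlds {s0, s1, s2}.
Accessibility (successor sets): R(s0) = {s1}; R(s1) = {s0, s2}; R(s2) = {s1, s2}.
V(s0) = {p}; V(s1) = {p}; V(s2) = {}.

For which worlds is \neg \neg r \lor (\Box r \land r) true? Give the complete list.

Let φ = \neg \neg r \lor (\Box r \land r). Evaluate φ at each world:
  s0 (successors {s1}): φ is false.
  s1 (successors {s0, s2}): φ is false.
  s2 (successors {s1, s2}): φ is false.
For instance, at s0:
  At s0: \neg \neg r is false, \Box r \land r is false, so \neg \neg r \lor (\Box r \land r) is false.
    At s0: \Box r is false, r is false, so \Box r \land r is false.
      At s0: \Box r requires r at every successor {s1}.
        r fails at s1, so \Box r is false at s0.
Satisfying worlds: none.

none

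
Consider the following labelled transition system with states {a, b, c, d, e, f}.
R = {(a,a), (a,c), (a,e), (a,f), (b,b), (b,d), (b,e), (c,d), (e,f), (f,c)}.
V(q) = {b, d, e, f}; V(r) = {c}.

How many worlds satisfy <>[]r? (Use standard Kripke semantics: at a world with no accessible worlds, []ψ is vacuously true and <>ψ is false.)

Let φ = <>[]r. Evaluate φ at each world:
  a (successors {a, c, e, f}): φ is true.
  b (successors {b, d, e}): φ is true.
  c (successors {d}): φ is true.
  d (successors ∅): φ is false.
  e (successors {f}): φ is true.
  f (successors {c}): φ is false.
For instance, at c:
  At c: <>[]r requires []r at some successor in {d}.
    []r holds at d, so <>[]r is true at c.
      At d: no accessible worlds, so []r holds vacuously.
Satisfying worlds: {a, b, c, e}

4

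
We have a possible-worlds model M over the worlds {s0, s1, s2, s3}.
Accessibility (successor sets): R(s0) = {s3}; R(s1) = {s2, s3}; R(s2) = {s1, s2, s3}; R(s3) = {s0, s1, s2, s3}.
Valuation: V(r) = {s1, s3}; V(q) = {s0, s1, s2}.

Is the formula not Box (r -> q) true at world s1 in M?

At s1: Box (r -> q) is false, so not Box (r -> q) is true.
  At s1: Box (r -> q) requires r -> q at every successor {s2, s3}.
    r -> q fails at s3, so Box (r -> q) is false at s1.

Yes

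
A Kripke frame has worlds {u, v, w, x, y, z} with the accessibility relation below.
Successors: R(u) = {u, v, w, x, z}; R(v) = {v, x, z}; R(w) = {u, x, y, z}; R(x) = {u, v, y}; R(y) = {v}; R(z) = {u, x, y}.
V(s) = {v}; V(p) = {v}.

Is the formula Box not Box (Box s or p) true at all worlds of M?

Let φ = Box not Box (Box s or p). Evaluate φ at each world:
  u (successors {u, v, w, x, z}): φ is true.
  v (successors {v, x, z}): φ is true.
  w (successors {u, x, y, z}): φ is false.
  x (successors {u, v, y}): φ is false.
  y (successors {v}): φ is true.
  z (successors {u, x, y}): φ is false.
Detail at w (counterexample):
  At w: Box not Box (Box s or p) requires not Box (Box s or p) at every successor {u, x, y, z}.
    not Box (Box s or p) fails at y, so Box not Box (Box s or p) is false at w.
      At y: Box (Box s or p) is true, so not Box (Box s or p) is false.

No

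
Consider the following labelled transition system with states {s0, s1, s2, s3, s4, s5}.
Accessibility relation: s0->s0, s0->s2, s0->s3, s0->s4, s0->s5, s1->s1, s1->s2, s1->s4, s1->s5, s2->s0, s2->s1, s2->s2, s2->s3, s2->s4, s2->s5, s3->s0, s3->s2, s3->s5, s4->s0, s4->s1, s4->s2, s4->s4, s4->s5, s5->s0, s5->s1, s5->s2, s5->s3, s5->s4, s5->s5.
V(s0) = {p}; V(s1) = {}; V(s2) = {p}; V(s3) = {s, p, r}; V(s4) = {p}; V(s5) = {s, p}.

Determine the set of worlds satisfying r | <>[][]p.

Let φ = r | <>[][]p. Evaluate φ at each world:
  s0 (successors {s0, s2, s3, s4, s5}): φ is false.
  s1 (successors {s1, s2, s4, s5}): φ is false.
  s2 (successors {s0, s1, s2, s3, s4, s5}): φ is false.
  s3 (successors {s0, s2, s5}): φ is true.
  s4 (successors {s0, s1, s2, s4, s5}): φ is false.
  s5 (successors {s0, s1, s2, s3, s4, s5}): φ is false.
For instance, at s5:
  At s5: r is false, <>[][]p is false, so r | <>[][]p is false.
    At s5: <>[][]p requires [][]p at some successor in {s0, s1, s2, s3, s4, s5}.
      At s0: [][]p is false.
      At s1: [][]p is false.
      At s2: [][]p is false.
      At s3: [][]p is false.
      At s4: [][]p is false.
      At s5: [][]p is false.
    So <>[][]p is false at s5.
Satisfying worlds: {s3}

s3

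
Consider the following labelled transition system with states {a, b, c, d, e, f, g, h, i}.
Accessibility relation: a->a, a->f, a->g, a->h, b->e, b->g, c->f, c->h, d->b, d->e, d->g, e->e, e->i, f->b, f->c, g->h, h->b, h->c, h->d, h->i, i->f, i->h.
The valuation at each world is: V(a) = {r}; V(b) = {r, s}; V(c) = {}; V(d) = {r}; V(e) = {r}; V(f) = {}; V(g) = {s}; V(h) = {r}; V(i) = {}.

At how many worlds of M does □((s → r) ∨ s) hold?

9

Let φ = □((s → r) ∨ s). Evaluate φ at each world:
  a (successors {a, f, g, h}): φ is true.
  b (successors {e, g}): φ is true.
  c (successors {f, h}): φ is true.
  d (successors {b, e, g}): φ is true.
  e (successors {e, i}): φ is true.
  f (successors {b, c}): φ is true.
  g (successors {h}): φ is true.
  h (successors {b, c, d, i}): φ is true.
  i (successors {f, h}): φ is true.
For instance, at d:
  At d: □((s → r) ∨ s) requires (s → r) ∨ s at every successor {b, e, g}.
    At b: (s → r) ∨ s is true.
    At e: (s → r) ∨ s is true.
    At g: (s → r) ∨ s is true.
  So □((s → r) ∨ s) is true at d.
Satisfying worlds: {a, b, c, d, e, f, g, h, i}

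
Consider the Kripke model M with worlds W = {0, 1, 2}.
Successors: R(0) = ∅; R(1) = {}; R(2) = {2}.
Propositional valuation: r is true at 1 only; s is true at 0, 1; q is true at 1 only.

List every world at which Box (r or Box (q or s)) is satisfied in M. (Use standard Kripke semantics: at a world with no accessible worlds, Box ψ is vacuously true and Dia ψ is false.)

0, 1

Recall that Box ψ holds at a world iff ψ holds at every accessible world, and Dia ψ holds iff ψ holds at some accessible world.
Let φ = Box (r or Box (q or s)). Evaluate φ at each world:
  0 (successors ∅): φ is true.
  1 (successors ∅): φ is true.
  2 (successors {2}): φ is false.
For instance, at 2:
  At 2: Box (r or Box (q or s)) requires r or Box (q or s) at every successor {2}.
    r or Box (q or s) fails at 2, so Box (r or Box (q or s)) is false at 2.
      At 2: r is false, Box (q or s) is false, so r or Box (q or s) is false.
Satisfying worlds: {0, 1}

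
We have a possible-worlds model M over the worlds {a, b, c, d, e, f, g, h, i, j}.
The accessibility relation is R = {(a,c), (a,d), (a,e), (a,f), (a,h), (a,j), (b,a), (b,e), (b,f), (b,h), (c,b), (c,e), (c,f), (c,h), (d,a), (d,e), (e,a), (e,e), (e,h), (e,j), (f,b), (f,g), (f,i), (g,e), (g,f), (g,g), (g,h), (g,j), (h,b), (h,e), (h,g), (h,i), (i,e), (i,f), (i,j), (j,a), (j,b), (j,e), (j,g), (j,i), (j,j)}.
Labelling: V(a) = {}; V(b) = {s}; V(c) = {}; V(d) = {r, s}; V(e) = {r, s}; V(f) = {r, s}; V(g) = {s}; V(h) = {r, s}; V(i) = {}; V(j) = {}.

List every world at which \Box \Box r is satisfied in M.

none

Let φ = \Box \Box r. Evaluate φ at each world:
  a (successors {c, d, e, f, h, j}): φ is false.
  b (successors {a, e, f, h}): φ is false.
  c (successors {b, e, f, h}): φ is false.
  d (successors {a, e}): φ is false.
  e (successors {a, e, h, j}): φ is false.
  f (successors {b, g, i}): φ is false.
  g (successors {e, f, g, h, j}): φ is false.
  h (successors {b, e, g, i}): φ is false.
  i (successors {e, f, j}): φ is false.
  j (successors {a, b, e, g, i, j}): φ is false.
For instance, at j:
  At j: \Box \Box r requires \Box r at every successor {a, b, e, g, i, j}.
    \Box r fails at a, so \Box \Box r is false at j.
      At a: \Box r requires r at every successor {c, d, e, f, h, j}.
        r fails at c, so \Box r is false at a.
Satisfying worlds: none.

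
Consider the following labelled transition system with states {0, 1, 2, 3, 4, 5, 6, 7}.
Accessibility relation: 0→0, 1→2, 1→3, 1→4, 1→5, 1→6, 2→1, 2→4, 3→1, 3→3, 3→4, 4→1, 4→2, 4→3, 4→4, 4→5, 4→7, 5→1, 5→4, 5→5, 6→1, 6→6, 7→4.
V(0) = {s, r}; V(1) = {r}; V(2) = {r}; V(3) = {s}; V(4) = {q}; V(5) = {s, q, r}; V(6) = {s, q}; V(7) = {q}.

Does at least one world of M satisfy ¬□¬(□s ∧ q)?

No

Let φ = ¬□¬(□s ∧ q). Evaluate φ at each world:
  0 (successors {0}): φ is false.
  1 (successors {2, 3, 4, 5, 6}): φ is false.
  2 (successors {1, 4}): φ is false.
  3 (successors {1, 3, 4}): φ is false.
  4 (successors {1, 2, 3, 4, 5, 7}): φ is false.
  5 (successors {1, 4, 5}): φ is false.
  6 (successors {1, 6}): φ is false.
  7 (successors {4}): φ is false.
For instance, at 7:
  At 7: □¬(□s ∧ q) is true, so ¬□¬(□s ∧ q) is false.
    At 7: □¬(□s ∧ q) requires ¬(□s ∧ q) at every successor {4}.
      At 4: ¬(□s ∧ q) is true.
    So □¬(□s ∧ q) is true at 7.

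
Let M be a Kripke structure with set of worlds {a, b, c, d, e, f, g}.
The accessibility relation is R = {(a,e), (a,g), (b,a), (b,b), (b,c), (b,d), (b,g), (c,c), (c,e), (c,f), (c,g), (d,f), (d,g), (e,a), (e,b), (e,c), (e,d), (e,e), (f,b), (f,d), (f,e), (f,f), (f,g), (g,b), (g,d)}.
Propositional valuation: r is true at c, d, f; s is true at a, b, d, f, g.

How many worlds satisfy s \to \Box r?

2

Let φ = s \to \Box r. Evaluate φ at each world:
  a (successors {e, g}): φ is false.
  b (successors {a, b, c, d, g}): φ is false.
  c (successors {c, e, f, g}): φ is true.
  d (successors {f, g}): φ is false.
  e (successors {a, b, c, d, e}): φ is true.
  f (successors {b, d, e, f, g}): φ is false.
  g (successors {b, d}): φ is false.
For instance, at e:
  At e: s is false, \Box r is false, so s \to \Box r is true.
    At e: \Box r requires r at every successor {a, b, c, d, e}.
      r fails at a, so \Box r is false at e.
Satisfying worlds: {c, e}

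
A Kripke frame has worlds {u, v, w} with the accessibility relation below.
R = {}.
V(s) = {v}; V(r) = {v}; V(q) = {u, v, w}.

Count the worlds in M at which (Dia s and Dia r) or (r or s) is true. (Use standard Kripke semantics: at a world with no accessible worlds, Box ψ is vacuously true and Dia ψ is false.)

Let φ = (Dia s and Dia r) or (r or s). Evaluate φ at each world:
  u (successors ∅): φ is false.
  v (successors ∅): φ is true.
  w (successors ∅): φ is false.
For instance, at w:
  At w: Dia s and Dia r is false, r or s is false, so (Dia s and Dia r) or (r or s) is false.
    At w: Dia s is false, Dia r is false, so Dia s and Dia r is false.
      At w: no accessible worlds, so Dia s is false.
      At w: no accessible worlds, so Dia r is false.
Satisfying worlds: {v}

1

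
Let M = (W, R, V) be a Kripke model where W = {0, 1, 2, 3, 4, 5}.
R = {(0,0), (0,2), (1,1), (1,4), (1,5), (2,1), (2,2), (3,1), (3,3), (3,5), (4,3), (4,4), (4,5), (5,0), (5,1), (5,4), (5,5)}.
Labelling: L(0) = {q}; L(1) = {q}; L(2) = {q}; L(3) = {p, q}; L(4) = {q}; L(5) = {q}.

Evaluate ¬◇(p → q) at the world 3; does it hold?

At 3: ◇(p → q) is true, so ¬◇(p → q) is false.
  At 3: ◇(p → q) requires p → q at some successor in {1, 3, 5}.
    p → q holds at 1, so ◇(p → q) is true at 3.

No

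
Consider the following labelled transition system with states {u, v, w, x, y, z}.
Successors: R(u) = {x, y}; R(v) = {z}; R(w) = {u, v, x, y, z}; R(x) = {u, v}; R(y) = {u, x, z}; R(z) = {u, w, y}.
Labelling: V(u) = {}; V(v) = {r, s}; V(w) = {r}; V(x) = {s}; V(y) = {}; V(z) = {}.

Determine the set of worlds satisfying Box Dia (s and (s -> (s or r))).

Let φ = Box Dia (s and (s -> (s or r))). Evaluate φ at each world:
  u (successors {x, y}): φ is true.
  v (successors {z}): φ is false.
  w (successors {u, v, x, y, z}): φ is false.
  x (successors {u, v}): φ is false.
  y (successors {u, x, z}): φ is false.
  z (successors {u, w, y}): φ is true.
For instance, at x:
  At x: Box Dia (s and (s -> (s or r))) requires Dia (s and (s -> (s or r))) at every successor {u, v}.
    Dia (s and (s -> (s or r))) fails at v, so Box Dia (s and (s -> (s or r))) is false at x.
      At v: Dia (s and (s -> (s or r))) requires s and (s -> (s or r)) at some successor in {z}.
        At z: s and (s -> (s or r)) is false.
      So Dia (s and (s -> (s or r))) is false at v.
Satisfying worlds: {u, z}

u, z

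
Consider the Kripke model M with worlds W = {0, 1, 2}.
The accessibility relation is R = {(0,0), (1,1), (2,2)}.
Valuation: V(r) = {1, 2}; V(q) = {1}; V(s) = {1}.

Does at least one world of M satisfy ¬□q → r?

Let φ = ¬□q → r. Evaluate φ at each world:
  0 (successors {0}): φ is false.
  1 (successors {1}): φ is true.
  2 (successors {2}): φ is true.
Detail at 1 (witness):
  At 1: ¬□q is false, r is true, so ¬□q → r is true.
    At 1: □q is true, so ¬□q is false.
      At 1: □q requires q at every successor {1}.
        At 1: q is true.
      So □q is true at 1.

Yes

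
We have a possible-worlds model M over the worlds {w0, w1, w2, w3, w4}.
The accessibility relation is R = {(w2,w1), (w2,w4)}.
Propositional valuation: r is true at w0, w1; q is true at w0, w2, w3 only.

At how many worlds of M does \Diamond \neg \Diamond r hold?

1

Recall that \Diamond ψ holds at a world iff ψ holds at some accessible world.
Let φ = \Diamond \neg \Diamond r. Evaluate φ at each world:
  w0 (successors ∅): φ is false.
  w1 (successors ∅): φ is false.
  w2 (successors {w1, w4}): φ is true.
  w3 (successors ∅): φ is false.
  w4 (successors ∅): φ is false.
For instance, at w2:
  At w2: \Diamond \neg \Diamond r requires \neg \Diamond r at some successor in {w1, w4}.
    \neg \Diamond r holds at w1, so \Diamond \neg \Diamond r is true at w2.
      At w1: \Diamond r is false, so \neg \Diamond r is true.
Satisfying worlds: {w2}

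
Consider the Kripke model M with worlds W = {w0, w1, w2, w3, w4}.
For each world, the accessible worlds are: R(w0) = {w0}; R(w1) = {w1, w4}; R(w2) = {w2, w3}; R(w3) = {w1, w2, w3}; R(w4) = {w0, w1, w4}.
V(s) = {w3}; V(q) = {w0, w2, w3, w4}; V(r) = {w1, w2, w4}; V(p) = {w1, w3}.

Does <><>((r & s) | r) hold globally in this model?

Let φ = <><>((r & s) | r). Evaluate φ at each world:
  w0 (successors {w0}): φ is false.
  w1 (successors {w1, w4}): φ is true.
  w2 (successors {w2, w3}): φ is true.
  w3 (successors {w1, w2, w3}): φ is true.
  w4 (successors {w0, w1, w4}): φ is true.
Detail at w0 (counterexample):
  At w0: <><>((r & s) | r) requires <>((r & s) | r) at some successor in {w0}.
    At w0: <>((r & s) | r) is false.
  So <><>((r & s) | r) is false at w0.

No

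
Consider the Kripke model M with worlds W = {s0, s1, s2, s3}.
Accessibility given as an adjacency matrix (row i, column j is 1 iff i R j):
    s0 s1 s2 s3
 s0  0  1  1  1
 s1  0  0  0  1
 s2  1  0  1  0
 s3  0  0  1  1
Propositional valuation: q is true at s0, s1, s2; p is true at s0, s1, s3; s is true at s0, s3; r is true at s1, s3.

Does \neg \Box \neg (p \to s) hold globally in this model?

Yes

Recall that \Box ψ holds at a world iff ψ holds at every accessible world, and \Diamond ψ holds iff ψ holds at some accessible world.
Let φ = \neg \Box \neg (p \to s). Evaluate φ at each world:
  s0 (successors {s1, s2, s3}): φ is true.
  s1 (successors {s3}): φ is true.
  s2 (successors {s0, s2}): φ is true.
  s3 (successors {s2, s3}): φ is true.
For instance, at s3:
  At s3: \Box \neg (p \to s) is false, so \neg \Box \neg (p \to s) is true.
    At s3: \Box \neg (p \to s) requires \neg (p \to s) at every successor {s2, s3}.
      \neg (p \to s) fails at s2, so \Box \neg (p \to s) is false at s3.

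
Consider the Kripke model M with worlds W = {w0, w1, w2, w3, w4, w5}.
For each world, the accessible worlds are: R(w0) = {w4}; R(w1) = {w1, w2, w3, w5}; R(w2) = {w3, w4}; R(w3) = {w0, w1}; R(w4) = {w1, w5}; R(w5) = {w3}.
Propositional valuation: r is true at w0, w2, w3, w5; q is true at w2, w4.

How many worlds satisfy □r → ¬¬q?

Let φ = □r → ¬¬q. Evaluate φ at each world:
  w0 (successors {w4}): φ is true.
  w1 (successors {w1, w2, w3, w5}): φ is true.
  w2 (successors {w3, w4}): φ is true.
  w3 (successors {w0, w1}): φ is true.
  w4 (successors {w1, w5}): φ is true.
  w5 (successors {w3}): φ is false.
For instance, at w3:
  At w3: □r is false, ¬¬q is false, so □r → ¬¬q is true.
    At w3: □r requires r at every successor {w0, w1}.
      r fails at w1, so □r is false at w3.
Satisfying worlds: {w0, w1, w2, w3, w4}

5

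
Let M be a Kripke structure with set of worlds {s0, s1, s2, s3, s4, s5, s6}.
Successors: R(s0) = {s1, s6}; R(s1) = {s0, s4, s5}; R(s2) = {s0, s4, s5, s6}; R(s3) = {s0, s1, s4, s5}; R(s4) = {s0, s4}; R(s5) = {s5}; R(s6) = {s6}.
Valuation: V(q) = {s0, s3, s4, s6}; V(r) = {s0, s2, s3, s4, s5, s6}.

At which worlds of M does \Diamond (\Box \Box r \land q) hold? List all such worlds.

s0, s1, s2, s3, s4, s6

Let φ = \Diamond (\Box \Box r \land q). Evaluate φ at each world:
  s0 (successors {s1, s6}): φ is true.
  s1 (successors {s0, s4, s5}): φ is true.
  s2 (successors {s0, s4, s5, s6}): φ is true.
  s3 (successors {s0, s1, s4, s5}): φ is true.
  s4 (successors {s0, s4}): φ is true.
  s5 (successors {s5}): φ is false.
  s6 (successors {s6}): φ is true.
For instance, at s6:
  At s6: \Diamond (\Box \Box r \land q) requires \Box \Box r \land q at some successor in {s6}.
    \Box \Box r \land q holds at s6, so \Diamond (\Box \Box r \land q) is true at s6.
      At s6: \Box \Box r is true, q is true, so \Box \Box r \land q is true.
Satisfying worlds: {s0, s1, s2, s3, s4, s6}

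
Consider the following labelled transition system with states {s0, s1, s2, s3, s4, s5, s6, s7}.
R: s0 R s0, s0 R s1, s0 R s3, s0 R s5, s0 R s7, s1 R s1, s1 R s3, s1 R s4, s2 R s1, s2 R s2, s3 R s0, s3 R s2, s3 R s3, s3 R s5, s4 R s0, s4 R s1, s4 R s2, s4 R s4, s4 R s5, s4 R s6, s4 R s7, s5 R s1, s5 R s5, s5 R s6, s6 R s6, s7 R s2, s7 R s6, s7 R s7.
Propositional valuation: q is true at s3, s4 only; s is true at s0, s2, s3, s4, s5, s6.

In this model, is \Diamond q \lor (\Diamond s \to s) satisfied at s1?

At s1: \Diamond q is true, \Diamond s \to s is false, so \Diamond q \lor (\Diamond s \to s) is true.
  At s1: \Diamond q requires q at some successor in {s1, s3, s4}.
    q holds at s3, so \Diamond q is true at s1.
  At s1: \Diamond s is true, s is false, so \Diamond s \to s is false.
    At s1: \Diamond s requires s at some successor in {s1, s3, s4}.
      s holds at s3, so \Diamond s is true at s1.

Yes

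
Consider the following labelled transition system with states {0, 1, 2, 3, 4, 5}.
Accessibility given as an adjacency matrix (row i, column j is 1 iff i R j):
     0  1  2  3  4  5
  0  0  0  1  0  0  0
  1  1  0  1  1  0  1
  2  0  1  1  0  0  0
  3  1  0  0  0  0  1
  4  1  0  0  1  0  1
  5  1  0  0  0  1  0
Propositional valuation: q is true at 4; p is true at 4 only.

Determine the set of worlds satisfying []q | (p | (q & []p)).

Let φ = []q | (p | (q & []p)). Evaluate φ at each world:
  0 (successors {2}): φ is false.
  1 (successors {0, 2, 3, 5}): φ is false.
  2 (successors {1, 2}): φ is false.
  3 (successors {0, 5}): φ is false.
  4 (successors {0, 3, 5}): φ is true.
  5 (successors {0, 4}): φ is false.
For instance, at 3:
  At 3: []q is false, p | (q & []p) is false, so []q | (p | (q & []p)) is false.
    At 3: []q requires q at every successor {0, 5}.
      q fails at 0, so []q is false at 3.
    At 3: p is false, q & []p is false, so p | (q & []p) is false.
      At 3: q is false, []p is false, so q & []p is false.
Satisfying worlds: {4}

4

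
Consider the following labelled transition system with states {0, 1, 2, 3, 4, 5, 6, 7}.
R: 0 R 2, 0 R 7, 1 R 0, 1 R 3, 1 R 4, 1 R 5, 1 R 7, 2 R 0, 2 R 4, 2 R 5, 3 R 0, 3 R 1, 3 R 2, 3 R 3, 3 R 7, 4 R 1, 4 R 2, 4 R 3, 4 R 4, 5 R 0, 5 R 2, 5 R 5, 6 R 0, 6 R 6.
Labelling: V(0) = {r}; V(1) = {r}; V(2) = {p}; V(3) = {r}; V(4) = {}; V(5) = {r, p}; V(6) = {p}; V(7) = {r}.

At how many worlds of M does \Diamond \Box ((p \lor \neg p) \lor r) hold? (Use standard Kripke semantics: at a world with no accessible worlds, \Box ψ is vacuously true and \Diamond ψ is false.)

Recall that \Box ψ holds at a world iff ψ holds at every accessible world, and \Diamond ψ holds iff ψ holds at some accessible world.
Let φ = \Diamond \Box ((p \lor \neg p) \lor r). Evaluate φ at each world:
  0 (successors {2, 7}): φ is true.
  1 (successors {0, 3, 4, 5, 7}): φ is true.
  2 (successors {0, 4, 5}): φ is true.
  3 (successors {0, 1, 2, 3, 7}): φ is true.
  4 (successors {1, 2, 3, 4}): φ is true.
  5 (successors {0, 2, 5}): φ is true.
  6 (successors {0, 6}): φ is true.
  7 (successors ∅): φ is false.
For instance, at 3:
  At 3: \Diamond \Box ((p \lor \neg p) \lor r) requires \Box ((p \lor \neg p) \lor r) at some successor in {0, 1, 2, 3, 7}.
    \Box ((p \lor \neg p) \lor r) holds at 0, so \Diamond \Box ((p \lor \neg p) \lor r) is true at 3.
      At 0: \Box ((p \lor \neg p) \lor r) requires (p \lor \neg p) \lor r at every successor {2, 7}.
        At 2: (p \lor \neg p) \lor r is true.
        At 7: (p \lor \neg p) \lor r is true.
      So \Box ((p \lor \neg p) \lor r) is true at 0.
Satisfying worlds: {0, 1, 2, 3, 4, 5, 6}

7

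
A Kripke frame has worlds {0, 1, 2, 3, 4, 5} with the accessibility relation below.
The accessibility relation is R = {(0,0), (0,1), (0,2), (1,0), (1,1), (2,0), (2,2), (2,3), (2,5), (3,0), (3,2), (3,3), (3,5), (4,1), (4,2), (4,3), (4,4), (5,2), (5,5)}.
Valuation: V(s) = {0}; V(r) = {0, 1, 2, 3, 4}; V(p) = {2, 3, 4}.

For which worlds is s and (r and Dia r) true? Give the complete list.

0

Let φ = s and (r and Dia r). Evaluate φ at each world:
  0 (successors {0, 1, 2}): φ is true.
  1 (successors {0, 1}): φ is false.
  2 (successors {0, 2, 3, 5}): φ is false.
  3 (successors {0, 2, 3, 5}): φ is false.
  4 (successors {1, 2, 3, 4}): φ is false.
  5 (successors {2, 5}): φ is false.
For instance, at 5:
  At 5: s is false, r and Dia r is false, so s and (r and Dia r) is false.
    At 5: r is false, Dia r is true, so r and Dia r is false.
      At 5: Dia r requires r at some successor in {2, 5}.
        r holds at 2, so Dia r is true at 5.
Satisfying worlds: {0}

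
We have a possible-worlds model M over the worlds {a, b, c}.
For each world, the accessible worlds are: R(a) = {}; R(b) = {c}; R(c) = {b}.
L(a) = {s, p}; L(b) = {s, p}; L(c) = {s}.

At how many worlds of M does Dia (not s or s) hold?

2

Recall that Dia ψ holds at a world iff ψ holds at some accessible world.
Let φ = Dia (not s or s). Evaluate φ at each world:
  a (successors ∅): φ is false.
  b (successors {c}): φ is true.
  c (successors {b}): φ is true.
For instance, at b:
  At b: Dia (not s or s) requires not s or s at some successor in {c}.
    not s or s holds at c, so Dia (not s or s) is true at b.
Satisfying worlds: {b, c}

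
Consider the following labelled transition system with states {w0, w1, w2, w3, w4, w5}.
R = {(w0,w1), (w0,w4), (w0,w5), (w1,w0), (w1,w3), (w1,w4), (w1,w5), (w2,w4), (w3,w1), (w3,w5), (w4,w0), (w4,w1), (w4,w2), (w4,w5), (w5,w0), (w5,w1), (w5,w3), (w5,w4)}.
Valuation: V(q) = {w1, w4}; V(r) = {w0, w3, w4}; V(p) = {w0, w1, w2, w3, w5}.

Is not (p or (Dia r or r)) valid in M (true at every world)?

No

Let φ = not (p or (Dia r or r)). Evaluate φ at each world:
  w0 (successors {w1, w4, w5}): φ is false.
  w1 (successors {w0, w3, w4, w5}): φ is false.
  w2 (successors {w4}): φ is false.
  w3 (successors {w1, w5}): φ is false.
  w4 (successors {w0, w1, w2, w5}): φ is false.
  w5 (successors {w0, w1, w3, w4}): φ is false.
Detail at w0 (counterexample):
  At w0: p or (Dia r or r) is true, so not (p or (Dia r or r)) is false.
    At w0: p is true, Dia r or r is true, so p or (Dia r or r) is true.
      At w0: Dia r is true, r is true, so Dia r or r is true.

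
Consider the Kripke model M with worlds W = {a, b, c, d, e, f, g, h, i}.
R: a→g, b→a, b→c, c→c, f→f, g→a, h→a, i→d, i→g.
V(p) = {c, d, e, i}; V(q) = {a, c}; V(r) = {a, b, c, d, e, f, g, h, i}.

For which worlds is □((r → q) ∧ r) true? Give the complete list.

Let φ = □((r → q) ∧ r). Evaluate φ at each world:
  a (successors {g}): φ is false.
  b (successors {a, c}): φ is true.
  c (successors {c}): φ is true.
  d (successors ∅): φ is true.
  e (successors ∅): φ is true.
  f (successors {f}): φ is false.
  g (successors {a}): φ is true.
  h (successors {a}): φ is true.
  i (successors {d, g}): φ is false.
For instance, at i:
  At i: □((r → q) ∧ r) requires (r → q) ∧ r at every successor {d, g}.
    (r → q) ∧ r fails at d, so □((r → q) ∧ r) is false at i.
Satisfying worlds: {b, c, d, e, g, h}

b, c, d, e, g, h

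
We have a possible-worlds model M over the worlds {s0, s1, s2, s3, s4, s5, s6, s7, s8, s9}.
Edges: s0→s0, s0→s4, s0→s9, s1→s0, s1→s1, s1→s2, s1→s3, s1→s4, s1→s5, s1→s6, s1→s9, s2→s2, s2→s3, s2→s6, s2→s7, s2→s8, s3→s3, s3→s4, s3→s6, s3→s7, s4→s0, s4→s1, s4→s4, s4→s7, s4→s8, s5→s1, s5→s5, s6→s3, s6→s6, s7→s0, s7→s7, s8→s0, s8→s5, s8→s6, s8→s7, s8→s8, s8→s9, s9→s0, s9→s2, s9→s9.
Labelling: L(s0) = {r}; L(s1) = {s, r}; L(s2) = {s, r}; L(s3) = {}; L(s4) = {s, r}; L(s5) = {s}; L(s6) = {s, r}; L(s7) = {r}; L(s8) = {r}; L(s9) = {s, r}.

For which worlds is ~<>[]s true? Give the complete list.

Let φ = ~<>[]s. Evaluate φ at each world:
  s0 (successors {s0, s4, s9}): φ is true.
  s1 (successors {s0, s1, s2, s3, s4, s5, s6, s9}): φ is false.
  s2 (successors {s2, s3, s6, s7, s8}): φ is true.
  s3 (successors {s3, s4, s6, s7}): φ is true.
  s4 (successors {s0, s1, s4, s7, s8}): φ is true.
  s5 (successors {s1, s5}): φ is false.
  s6 (successors {s3, s6}): φ is true.
  s7 (successors {s0, s7}): φ is true.
  s8 (successors {s0, s5, s6, s7, s8, s9}): φ is false.
  s9 (successors {s0, s2, s9}): φ is true.
For instance, at s2:
  At s2: <>[]s is false, so ~<>[]s is true.
    At s2: <>[]s requires []s at some successor in {s2, s3, s6, s7, s8}.
      At s2: []s is false.
      At s3: []s is false.
      At s6: []s is false.
      At s7: []s is false.
      At s8: []s is false.
    So <>[]s is false at s2.
Satisfying worlds: {s0, s2, s3, s4, s6, s7, s9}

s0, s2, s3, s4, s6, s7, s9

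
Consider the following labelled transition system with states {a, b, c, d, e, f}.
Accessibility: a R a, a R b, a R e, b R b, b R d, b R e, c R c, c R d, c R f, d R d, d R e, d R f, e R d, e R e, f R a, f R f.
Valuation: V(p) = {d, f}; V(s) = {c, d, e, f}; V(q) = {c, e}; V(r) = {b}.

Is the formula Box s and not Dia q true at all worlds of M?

Let φ = Box s and not Dia q. Evaluate φ at each world:
  a (successors {a, b, e}): φ is false.
  b (successors {b, d, e}): φ is false.
  c (successors {c, d, f}): φ is false.
  d (successors {d, e, f}): φ is false.
  e (successors {d, e}): φ is false.
  f (successors {a, f}): φ is false.
Detail at a (counterexample):
  At a: Box s is false, not Dia q is false, so Box s and not Dia q is false.
    At a: Box s requires s at every successor {a, b, e}.
      s fails at a, so Box s is false at a.
    At a: Dia q is true, so not Dia q is false.
      At a: Dia q requires q at some successor in {a, b, e}.
        q holds at e, so Dia q is true at a.

No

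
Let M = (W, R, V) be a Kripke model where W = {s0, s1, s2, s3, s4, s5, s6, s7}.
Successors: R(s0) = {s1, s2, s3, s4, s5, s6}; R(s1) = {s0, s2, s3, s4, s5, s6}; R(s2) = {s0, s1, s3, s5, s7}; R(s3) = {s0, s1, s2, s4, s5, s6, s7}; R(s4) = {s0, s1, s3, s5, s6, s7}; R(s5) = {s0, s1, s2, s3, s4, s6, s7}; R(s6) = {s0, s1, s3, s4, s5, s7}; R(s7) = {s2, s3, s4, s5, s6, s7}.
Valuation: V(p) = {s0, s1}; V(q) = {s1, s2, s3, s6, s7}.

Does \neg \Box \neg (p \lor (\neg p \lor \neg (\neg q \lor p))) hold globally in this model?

Let φ = \neg \Box \neg (p \lor (\neg p \lor \neg (\neg q \lor p))). Evaluate φ at each world:
  s0 (successors {s1, s2, s3, s4, s5, s6}): φ is true.
  s1 (successors {s0, s2, s3, s4, s5, s6}): φ is true.
  s2 (successors {s0, s1, s3, s5, s7}): φ is true.
  s3 (successors {s0, s1, s2, s4, s5, s6, s7}): φ is true.
  s4 (successors {s0, s1, s3, s5, s6, s7}): φ is true.
  s5 (successors {s0, s1, s2, s3, s4, s6, s7}): φ is true.
  s6 (successors {s0, s1, s3, s4, s5, s7}): φ is true.
  s7 (successors {s2, s3, s4, s5, s6, s7}): φ is true.
For instance, at s5:
  At s5: \Box \neg (p \lor (\neg p \lor \neg (\neg q \lor p))) is false, so \neg \Box \neg (p \lor (\neg p \lor \neg (\neg q \lor p))) is true.
    At s5: \Box \neg (p \lor (\neg p \lor \neg (\neg q \lor p))) requires \neg (p \lor (\neg p \lor \neg (\neg q \lor p))) at every successor {s0, s1, s2, s3, s4, s6, s7}.
      \neg (p \lor (\neg p \lor \neg (\neg q \lor p))) fails at s0, so \Box \neg (p \lor (\neg p \lor \neg (\neg q \lor p))) is false at s5.

Yes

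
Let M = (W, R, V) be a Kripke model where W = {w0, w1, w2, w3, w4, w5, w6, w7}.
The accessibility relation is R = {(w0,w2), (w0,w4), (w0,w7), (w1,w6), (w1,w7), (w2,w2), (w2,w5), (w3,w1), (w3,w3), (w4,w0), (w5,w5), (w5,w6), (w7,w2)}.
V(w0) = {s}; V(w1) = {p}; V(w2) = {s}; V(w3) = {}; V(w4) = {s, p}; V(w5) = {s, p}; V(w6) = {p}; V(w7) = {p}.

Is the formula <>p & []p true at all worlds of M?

Let φ = <>p & []p. Evaluate φ at each world:
  w0 (successors {w2, w4, w7}): φ is false.
  w1 (successors {w6, w7}): φ is true.
  w2 (successors {w2, w5}): φ is false.
  w3 (successors {w1, w3}): φ is false.
  w4 (successors {w0}): φ is false.
  w5 (successors {w5, w6}): φ is true.
  w6 (successors ∅): φ is false.
  w7 (successors {w2}): φ is false.
Detail at w0 (counterexample):
  At w0: <>p is true, []p is false, so <>p & []p is false.
    At w0: <>p requires p at some successor in {w2, w4, w7}.
      p holds at w4, so <>p is true at w0.
    At w0: []p requires p at every successor {w2, w4, w7}.
      p fails at w2, so []p is false at w0.

No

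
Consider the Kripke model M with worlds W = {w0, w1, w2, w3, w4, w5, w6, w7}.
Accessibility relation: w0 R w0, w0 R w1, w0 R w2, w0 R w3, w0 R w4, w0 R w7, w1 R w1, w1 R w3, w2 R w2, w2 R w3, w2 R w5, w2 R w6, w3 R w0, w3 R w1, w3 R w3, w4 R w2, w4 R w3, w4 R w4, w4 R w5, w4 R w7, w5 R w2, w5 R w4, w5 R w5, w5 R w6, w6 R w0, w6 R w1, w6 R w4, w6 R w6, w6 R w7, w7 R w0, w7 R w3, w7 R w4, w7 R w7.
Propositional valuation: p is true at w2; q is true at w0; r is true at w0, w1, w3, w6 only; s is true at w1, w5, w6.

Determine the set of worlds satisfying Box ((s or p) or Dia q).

Let φ = Box ((s or p) or Dia q). Evaluate φ at each world:
  w0 (successors {w0, w1, w2, w3, w4, w7}): φ is false.
  w1 (successors {w1, w3}): φ is true.
  w2 (successors {w2, w3, w5, w6}): φ is true.
  w3 (successors {w0, w1, w3}): φ is true.
  w4 (successors {w2, w3, w4, w5, w7}): φ is false.
  w5 (successors {w2, w4, w5, w6}): φ is false.
  w6 (successors {w0, w1, w4, w6, w7}): φ is false.
  w7 (successors {w0, w3, w4, w7}): φ is false.
For instance, at w7:
  At w7: Box ((s or p) or Dia q) requires (s or p) or Dia q at every successor {w0, w3, w4, w7}.
    (s or p) or Dia q fails at w4, so Box ((s or p) or Dia q) is false at w7.
      At w4: s or p is false, Dia q is false, so (s or p) or Dia q is false.
Satisfying worlds: {w1, w2, w3}

w1, w2, w3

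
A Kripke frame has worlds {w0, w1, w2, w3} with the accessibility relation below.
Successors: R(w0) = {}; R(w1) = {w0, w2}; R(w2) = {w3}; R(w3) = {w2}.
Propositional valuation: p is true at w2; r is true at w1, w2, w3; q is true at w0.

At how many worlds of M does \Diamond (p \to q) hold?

Let φ = \Diamond (p \to q). Evaluate φ at each world:
  w0 (successors ∅): φ is false.
  w1 (successors {w0, w2}): φ is true.
  w2 (successors {w3}): φ is true.
  w3 (successors {w2}): φ is false.
For instance, at w2:
  At w2: \Diamond (p \to q) requires p \to q at some successor in {w3}.
    p \to q holds at w3, so \Diamond (p \to q) is true at w2.
Satisfying worlds: {w1, w2}

2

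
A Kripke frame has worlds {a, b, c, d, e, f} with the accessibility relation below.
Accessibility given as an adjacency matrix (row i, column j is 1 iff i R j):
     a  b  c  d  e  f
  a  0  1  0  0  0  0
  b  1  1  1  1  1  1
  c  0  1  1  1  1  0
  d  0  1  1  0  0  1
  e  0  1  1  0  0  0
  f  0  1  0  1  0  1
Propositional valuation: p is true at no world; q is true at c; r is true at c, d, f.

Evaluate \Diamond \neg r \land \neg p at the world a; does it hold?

Yes

Recall that \Diamond ψ holds at a world iff ψ holds at some accessible world.
At a: \Diamond \neg r is true, \neg p is true, so \Diamond \neg r \land \neg p is true.
  At a: \Diamond \neg r requires \neg r at some successor in {b}.
    \neg r holds at b, so \Diamond \neg r is true at a.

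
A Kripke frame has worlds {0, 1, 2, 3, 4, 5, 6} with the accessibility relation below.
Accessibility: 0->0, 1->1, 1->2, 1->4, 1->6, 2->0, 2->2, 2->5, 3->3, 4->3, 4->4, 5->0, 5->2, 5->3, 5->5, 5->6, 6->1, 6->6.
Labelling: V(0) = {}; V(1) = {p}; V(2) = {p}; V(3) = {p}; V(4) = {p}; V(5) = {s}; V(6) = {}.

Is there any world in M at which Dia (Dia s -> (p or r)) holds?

Yes

Let φ = Dia (Dia s -> (p or r)). Evaluate φ at each world:
  0 (successors {0}): φ is true.
  1 (successors {1, 2, 4, 6}): φ is true.
  2 (successors {0, 2, 5}): φ is true.
  3 (successors {3}): φ is true.
  4 (successors {3, 4}): φ is true.
  5 (successors {0, 2, 3, 5, 6}): φ is true.
  6 (successors {1, 6}): φ is true.
Detail at 0 (witness):
  At 0: Dia (Dia s -> (p or r)) requires Dia s -> (p or r) at some successor in {0}.
    Dia s -> (p or r) holds at 0, so Dia (Dia s -> (p or r)) is true at 0.
      At 0: Dia s is false, p or r is false, so Dia s -> (p or r) is true.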